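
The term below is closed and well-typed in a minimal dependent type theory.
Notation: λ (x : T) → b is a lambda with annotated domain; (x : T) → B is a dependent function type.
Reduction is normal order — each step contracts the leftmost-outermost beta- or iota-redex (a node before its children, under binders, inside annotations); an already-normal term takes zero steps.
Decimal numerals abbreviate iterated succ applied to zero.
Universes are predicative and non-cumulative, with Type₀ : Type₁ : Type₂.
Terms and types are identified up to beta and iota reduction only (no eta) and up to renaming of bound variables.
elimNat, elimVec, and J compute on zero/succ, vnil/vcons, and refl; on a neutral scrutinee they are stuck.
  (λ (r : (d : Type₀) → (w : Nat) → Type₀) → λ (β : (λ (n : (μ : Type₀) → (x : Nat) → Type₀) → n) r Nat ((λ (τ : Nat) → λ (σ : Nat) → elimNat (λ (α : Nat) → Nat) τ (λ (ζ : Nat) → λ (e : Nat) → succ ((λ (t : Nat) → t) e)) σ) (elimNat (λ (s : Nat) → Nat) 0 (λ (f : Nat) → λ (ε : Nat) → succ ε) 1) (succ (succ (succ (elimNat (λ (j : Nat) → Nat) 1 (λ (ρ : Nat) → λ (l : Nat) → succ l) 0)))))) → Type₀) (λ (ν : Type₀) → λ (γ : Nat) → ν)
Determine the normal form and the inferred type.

reduced normal form:
  λ (r : Nat) → Type₀
the term's type:
  (r : Nat) → Type₁


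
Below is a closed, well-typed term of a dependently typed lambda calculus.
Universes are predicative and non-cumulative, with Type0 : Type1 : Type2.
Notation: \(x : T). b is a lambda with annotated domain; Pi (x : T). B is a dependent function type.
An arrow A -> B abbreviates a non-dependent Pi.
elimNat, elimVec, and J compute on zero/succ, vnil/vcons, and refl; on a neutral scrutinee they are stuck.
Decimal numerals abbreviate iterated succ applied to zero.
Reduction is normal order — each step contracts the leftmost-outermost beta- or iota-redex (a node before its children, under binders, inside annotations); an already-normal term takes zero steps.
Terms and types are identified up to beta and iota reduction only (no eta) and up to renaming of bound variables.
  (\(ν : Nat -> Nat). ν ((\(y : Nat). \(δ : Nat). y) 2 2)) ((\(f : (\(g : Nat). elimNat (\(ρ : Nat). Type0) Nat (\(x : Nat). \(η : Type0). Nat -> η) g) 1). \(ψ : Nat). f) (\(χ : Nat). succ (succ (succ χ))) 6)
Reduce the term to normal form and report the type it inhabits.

normal form:
  5
type:
  Nat


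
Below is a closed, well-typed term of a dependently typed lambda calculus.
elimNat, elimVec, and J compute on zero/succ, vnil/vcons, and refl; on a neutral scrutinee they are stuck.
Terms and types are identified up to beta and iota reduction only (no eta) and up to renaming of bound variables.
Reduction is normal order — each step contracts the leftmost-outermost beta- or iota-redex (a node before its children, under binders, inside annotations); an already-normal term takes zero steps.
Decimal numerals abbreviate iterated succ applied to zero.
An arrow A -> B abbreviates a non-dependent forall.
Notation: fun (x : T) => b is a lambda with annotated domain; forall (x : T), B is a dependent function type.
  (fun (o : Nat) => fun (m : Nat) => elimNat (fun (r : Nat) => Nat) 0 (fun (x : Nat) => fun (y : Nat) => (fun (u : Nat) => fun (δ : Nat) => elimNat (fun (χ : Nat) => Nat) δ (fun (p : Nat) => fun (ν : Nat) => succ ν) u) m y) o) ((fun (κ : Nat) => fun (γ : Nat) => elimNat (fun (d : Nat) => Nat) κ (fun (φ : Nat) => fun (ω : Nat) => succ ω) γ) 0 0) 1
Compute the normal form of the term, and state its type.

normal form:
  0
the term's type:
  Nat


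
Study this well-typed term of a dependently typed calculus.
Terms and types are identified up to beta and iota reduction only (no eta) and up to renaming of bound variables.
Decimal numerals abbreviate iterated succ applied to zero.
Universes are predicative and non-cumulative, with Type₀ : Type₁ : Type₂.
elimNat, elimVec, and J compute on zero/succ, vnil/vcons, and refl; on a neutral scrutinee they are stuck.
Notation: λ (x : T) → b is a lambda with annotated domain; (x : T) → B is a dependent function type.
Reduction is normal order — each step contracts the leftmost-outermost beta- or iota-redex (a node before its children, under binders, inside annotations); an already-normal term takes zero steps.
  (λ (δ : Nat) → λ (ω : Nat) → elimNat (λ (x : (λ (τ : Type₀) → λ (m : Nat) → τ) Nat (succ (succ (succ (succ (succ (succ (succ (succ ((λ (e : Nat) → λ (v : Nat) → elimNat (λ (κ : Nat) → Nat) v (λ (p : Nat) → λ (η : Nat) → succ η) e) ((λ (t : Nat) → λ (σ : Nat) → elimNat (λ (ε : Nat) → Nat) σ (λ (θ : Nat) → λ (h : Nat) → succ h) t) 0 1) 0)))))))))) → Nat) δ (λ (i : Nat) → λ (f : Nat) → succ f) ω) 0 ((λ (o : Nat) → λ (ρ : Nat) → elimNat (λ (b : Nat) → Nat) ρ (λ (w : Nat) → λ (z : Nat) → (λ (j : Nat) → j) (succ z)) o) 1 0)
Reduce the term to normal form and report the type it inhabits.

reduced normal form:
  1
the term's type:
  Nat


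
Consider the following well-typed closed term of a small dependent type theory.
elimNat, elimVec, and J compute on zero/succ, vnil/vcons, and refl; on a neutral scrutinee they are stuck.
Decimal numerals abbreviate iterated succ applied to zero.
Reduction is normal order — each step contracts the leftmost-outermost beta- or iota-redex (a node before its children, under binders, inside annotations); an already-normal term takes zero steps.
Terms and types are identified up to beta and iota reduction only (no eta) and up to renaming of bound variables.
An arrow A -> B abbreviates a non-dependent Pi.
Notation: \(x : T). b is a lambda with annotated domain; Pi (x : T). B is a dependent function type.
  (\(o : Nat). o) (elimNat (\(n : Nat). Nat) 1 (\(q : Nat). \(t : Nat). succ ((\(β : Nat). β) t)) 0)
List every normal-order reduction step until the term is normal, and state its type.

normal-order reduction sequence:
  (\(o : Nat). o) (elimNat (\(n : Nat). Nat) 1 (\(q : Nat). \(t : Nat). succ ((\(β : Nat). β) t)) 0)
  ~> elimNat (\(o : Nat). Nat) 1 (\(n : Nat). \(q : Nat). succ ((\(t : Nat). t) q)) 0
  ~> 1
inferred type:
  Nat


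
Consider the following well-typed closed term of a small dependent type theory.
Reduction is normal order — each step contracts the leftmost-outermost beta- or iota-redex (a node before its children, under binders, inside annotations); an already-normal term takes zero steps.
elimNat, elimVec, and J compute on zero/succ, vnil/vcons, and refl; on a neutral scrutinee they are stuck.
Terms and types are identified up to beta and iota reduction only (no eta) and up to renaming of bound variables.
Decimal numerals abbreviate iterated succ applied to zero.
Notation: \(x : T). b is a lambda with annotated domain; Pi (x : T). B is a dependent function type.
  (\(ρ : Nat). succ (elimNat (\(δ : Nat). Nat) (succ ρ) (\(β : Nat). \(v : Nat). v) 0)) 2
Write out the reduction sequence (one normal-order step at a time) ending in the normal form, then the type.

normal-order reduction:
  (\(ρ : Nat). succ (elimNat (\(δ : Nat). Nat) (succ ρ) (\(β : Nat). \(v : Nat). v) 0)) 2
  ~> succ (elimNat (\(ρ : Nat). Nat) 3 (\(δ : Nat). \(β : Nat). β) 0)
  ~> 4
the term's type:
  Nat


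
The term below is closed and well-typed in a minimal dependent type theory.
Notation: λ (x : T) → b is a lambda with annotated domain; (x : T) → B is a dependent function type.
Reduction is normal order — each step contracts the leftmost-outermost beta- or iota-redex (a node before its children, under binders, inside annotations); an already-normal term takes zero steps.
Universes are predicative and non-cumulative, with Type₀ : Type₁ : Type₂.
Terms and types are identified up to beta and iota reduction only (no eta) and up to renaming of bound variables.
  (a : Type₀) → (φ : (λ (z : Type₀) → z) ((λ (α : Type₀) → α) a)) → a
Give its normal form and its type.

resulting normal form:
  (a : Type₀) → (φ : a) → a
inferred type:
  Type₁
observation: reduction starts at a beta-redex, and 2 normal-order steps reach the normal form.


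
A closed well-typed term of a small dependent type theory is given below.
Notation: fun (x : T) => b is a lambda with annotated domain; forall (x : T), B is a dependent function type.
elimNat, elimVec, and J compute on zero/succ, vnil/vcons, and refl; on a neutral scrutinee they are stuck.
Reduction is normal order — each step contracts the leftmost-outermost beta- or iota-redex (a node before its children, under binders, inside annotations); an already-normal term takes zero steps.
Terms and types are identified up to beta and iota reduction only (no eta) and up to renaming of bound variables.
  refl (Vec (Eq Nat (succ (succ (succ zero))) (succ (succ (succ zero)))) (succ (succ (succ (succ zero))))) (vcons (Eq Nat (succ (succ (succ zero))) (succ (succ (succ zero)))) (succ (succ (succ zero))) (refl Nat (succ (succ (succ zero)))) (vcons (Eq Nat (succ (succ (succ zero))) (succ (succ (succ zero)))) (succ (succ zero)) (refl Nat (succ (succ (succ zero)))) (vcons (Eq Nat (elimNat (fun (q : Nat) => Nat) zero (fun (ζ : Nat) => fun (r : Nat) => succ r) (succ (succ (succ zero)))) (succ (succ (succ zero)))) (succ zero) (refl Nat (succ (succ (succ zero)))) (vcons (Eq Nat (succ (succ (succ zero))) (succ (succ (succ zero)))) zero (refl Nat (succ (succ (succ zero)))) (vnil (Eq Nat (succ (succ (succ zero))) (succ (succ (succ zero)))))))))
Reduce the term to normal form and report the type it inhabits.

reduced normal form:
  refl (Vec (Eq Nat (succ (succ (succ zero))) (succ (succ (succ zero)))) (succ (succ (succ (succ zero))))) (vcons (Eq Nat (succ (succ (succ zero))) (succ (succ (succ zero)))) (succ (succ (succ zero))) (refl Nat (succ (succ (succ zero)))) (vcons (Eq Nat (succ (succ (succ zero))) (succ (succ (succ zero)))) (succ (succ zero)) (refl Nat (succ (succ (succ zero)))) (vcons (Eq Nat (succ (succ (succ zero))) (succ (succ (succ zero)))) (succ zero) (refl Nat (succ (succ (succ zero)))) (vcons (Eq Nat (succ (succ (succ zero))) (succ (succ (succ zero)))) zero (refl Nat (succ (succ (succ zero)))) (vnil (Eq Nat (succ (succ (succ zero))) (succ (succ (succ zero)))))))))
the term's type:
  Eq (Vec (Eq Nat (succ (succ (succ zero))) (succ (succ (succ zero)))) (succ (succ (succ (succ zero))))) (vcons (Eq Nat (succ (succ (succ zero))) (succ (succ (succ zero)))) (succ (succ (succ zero))) (refl Nat (succ (succ (succ zero)))) (vcons (Eq Nat (succ (succ (succ zero))) (succ (succ (succ zero)))) (succ (succ zero)) (refl Nat (succ (succ (succ zero)))) (vcons (Eq Nat (succ (succ (succ zero))) (succ (succ (succ zero)))) (succ zero) (refl Nat (succ (succ (succ zero)))) (vcons (Eq Nat (succ (succ (succ zero))) (succ (succ (succ zero)))) zero (refl Nat (succ (succ (succ zero)))) (vnil (Eq Nat (succ (succ (succ zero))) (succ (succ (succ zero))))))))) (vcons (Eq Nat (succ (succ (succ zero))) (succ (succ (succ zero)))) (succ (succ (succ zero))) (refl Nat (succ (succ (succ zero)))) (vcons (Eq Nat (succ (succ (succ zero))) (succ (succ (succ zero)))) (succ (succ zero)) (refl Nat (succ (succ (succ zero)))) (vcons (Eq Nat (succ (succ (succ zero))) (succ (succ (succ zero)))) (succ zero) (refl Nat (succ (succ (succ zero)))) (vcons (Eq Nat (succ (succ (succ zero))) (succ (succ (succ zero)))) zero (refl Nat (succ (succ (succ zero)))) (vnil (Eq Nat (succ (succ (succ zero))) (succ (succ (succ zero)))))))))


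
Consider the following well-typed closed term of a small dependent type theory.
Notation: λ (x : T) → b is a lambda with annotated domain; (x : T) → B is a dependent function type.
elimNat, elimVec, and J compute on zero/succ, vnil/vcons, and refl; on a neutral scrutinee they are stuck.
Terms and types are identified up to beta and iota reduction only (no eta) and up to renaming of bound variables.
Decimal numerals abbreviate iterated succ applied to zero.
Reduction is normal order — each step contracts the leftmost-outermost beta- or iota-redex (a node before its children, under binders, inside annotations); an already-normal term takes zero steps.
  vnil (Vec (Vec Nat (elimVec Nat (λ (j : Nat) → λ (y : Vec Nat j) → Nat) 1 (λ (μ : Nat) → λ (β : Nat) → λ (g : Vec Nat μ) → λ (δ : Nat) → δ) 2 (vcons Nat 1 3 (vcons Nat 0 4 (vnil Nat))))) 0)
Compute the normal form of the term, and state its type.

resulting normal form:
  vnil (Vec (Vec Nat 1) 0)
the term's type:
  Vec (Vec (Vec Nat 1) 0) 0


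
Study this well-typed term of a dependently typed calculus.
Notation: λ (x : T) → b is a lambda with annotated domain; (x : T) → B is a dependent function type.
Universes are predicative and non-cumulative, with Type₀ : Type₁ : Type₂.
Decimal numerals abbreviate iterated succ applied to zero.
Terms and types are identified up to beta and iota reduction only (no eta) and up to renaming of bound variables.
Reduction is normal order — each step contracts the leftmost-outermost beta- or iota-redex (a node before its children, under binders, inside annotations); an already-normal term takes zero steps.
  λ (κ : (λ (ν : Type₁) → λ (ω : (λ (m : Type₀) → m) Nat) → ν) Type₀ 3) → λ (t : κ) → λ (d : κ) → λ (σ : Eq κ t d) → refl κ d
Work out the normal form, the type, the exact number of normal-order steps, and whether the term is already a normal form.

normal form:
  λ (κ : Type₀) → λ (ν : κ) → λ (ω : κ) → λ (m : Eq κ ν ω) → refl κ ω
inferred type:
  (κ : Type₀) → (ν : κ) → (ω : κ) → (m : Eq κ ν ω) → Eq κ ω ω
normal-order step count: 2
started in normal form: no
first contracted redex: a beta-redex


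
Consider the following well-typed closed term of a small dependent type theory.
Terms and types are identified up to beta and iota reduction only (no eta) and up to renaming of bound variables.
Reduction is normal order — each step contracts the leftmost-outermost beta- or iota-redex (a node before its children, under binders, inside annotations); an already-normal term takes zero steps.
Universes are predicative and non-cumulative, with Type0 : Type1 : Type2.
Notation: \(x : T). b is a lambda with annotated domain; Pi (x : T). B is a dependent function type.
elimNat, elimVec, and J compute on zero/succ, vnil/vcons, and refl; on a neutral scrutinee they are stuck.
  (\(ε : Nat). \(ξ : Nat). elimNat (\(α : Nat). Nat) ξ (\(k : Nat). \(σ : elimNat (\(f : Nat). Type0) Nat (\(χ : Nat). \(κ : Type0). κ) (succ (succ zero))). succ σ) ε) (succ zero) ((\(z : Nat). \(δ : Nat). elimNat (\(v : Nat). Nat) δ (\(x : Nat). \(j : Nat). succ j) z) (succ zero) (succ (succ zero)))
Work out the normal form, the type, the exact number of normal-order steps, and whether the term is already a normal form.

resulting normal form:
  succ (succ (succ (succ zero)))
inferred type:
  Nat
steps to reach normal form (normal order): 12
started in normal form: no
first contracted redex: a beta-redex


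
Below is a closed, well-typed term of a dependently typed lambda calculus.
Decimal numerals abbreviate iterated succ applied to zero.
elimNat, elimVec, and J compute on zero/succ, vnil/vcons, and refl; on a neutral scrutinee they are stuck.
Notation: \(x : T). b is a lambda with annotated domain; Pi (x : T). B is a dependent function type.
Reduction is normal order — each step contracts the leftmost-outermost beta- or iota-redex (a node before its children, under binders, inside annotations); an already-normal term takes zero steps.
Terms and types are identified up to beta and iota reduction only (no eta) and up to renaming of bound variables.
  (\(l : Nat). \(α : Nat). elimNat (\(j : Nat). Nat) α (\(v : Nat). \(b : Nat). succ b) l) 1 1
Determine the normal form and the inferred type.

resulting normal form:
  2
type:
  Nat


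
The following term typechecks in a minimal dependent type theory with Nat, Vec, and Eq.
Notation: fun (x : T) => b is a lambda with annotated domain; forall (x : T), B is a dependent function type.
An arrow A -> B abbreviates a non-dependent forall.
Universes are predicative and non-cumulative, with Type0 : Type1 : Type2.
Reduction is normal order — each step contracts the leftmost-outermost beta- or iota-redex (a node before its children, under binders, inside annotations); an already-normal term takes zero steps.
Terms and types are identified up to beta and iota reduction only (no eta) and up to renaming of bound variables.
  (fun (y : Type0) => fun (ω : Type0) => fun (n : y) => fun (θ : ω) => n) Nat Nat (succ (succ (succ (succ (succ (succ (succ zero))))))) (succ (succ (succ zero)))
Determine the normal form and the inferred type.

normal form:
  succ (succ (succ (succ (succ (succ (succ zero))))))
the term's type:
  Nat
observation: 4 normal-order steps normalize the term, beginning with a beta-redex.


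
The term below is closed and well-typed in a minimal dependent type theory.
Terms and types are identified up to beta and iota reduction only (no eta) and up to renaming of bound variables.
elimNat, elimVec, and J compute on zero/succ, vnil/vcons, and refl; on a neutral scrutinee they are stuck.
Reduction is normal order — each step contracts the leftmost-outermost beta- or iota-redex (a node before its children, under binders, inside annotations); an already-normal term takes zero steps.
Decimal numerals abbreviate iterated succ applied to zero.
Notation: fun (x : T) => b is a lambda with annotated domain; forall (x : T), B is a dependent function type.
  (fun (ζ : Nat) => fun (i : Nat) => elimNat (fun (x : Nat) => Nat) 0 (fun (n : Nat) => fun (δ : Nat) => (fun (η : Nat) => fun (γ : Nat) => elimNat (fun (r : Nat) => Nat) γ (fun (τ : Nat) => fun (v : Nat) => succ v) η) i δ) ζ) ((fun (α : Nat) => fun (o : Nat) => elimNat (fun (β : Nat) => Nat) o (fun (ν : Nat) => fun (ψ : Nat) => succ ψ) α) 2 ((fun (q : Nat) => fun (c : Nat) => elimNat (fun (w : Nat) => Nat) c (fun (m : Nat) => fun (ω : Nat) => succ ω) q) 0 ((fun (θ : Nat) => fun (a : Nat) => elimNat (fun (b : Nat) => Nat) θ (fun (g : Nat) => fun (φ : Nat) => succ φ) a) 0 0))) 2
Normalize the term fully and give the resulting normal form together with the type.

resulting normal form:
  4
type:
  Nat


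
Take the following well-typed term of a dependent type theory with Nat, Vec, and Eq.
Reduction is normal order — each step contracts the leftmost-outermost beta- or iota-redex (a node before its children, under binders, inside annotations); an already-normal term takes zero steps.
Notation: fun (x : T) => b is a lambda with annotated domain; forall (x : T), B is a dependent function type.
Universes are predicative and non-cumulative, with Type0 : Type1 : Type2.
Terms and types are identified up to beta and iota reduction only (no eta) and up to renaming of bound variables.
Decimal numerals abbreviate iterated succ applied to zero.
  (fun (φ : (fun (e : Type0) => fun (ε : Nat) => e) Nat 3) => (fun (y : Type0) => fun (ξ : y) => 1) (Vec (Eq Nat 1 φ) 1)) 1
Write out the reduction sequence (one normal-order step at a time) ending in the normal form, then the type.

reduction (normal order):
  (fun (φ : (fun (e : Type0) => fun (ε : Nat) => e) Nat 3) => (fun (y : Type0) => fun (ξ : y) => 1) (Vec (Eq Nat 1 φ) 1)) 1
  ~> (fun (φ : Type0) => fun (e : φ) => 1) (Vec (Eq Nat 1 1) 1)
  ~> fun (φ : Vec (Eq Nat 1 1) 1) => 1
type:
  forall (φ : Vec (Eq Nat 1 1) 1), Nat


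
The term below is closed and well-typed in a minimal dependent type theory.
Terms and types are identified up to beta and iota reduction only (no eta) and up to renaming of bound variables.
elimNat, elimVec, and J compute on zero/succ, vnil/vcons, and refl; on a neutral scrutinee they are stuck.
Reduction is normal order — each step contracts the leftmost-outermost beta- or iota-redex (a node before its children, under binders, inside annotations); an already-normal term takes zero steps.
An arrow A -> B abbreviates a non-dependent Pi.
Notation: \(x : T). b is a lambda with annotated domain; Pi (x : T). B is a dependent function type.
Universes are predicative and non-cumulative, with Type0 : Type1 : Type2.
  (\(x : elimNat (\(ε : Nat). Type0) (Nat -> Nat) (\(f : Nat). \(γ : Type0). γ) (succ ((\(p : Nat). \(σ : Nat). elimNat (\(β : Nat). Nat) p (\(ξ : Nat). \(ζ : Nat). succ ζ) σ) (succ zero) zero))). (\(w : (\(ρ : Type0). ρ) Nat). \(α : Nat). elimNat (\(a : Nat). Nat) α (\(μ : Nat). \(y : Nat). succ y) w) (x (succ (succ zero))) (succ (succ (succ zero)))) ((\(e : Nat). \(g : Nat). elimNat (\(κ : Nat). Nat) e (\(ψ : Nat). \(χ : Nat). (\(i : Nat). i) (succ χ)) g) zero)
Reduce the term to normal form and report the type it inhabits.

resulting normal form:
  succ (succ (succ (succ (succ zero))))
type:
  Nat


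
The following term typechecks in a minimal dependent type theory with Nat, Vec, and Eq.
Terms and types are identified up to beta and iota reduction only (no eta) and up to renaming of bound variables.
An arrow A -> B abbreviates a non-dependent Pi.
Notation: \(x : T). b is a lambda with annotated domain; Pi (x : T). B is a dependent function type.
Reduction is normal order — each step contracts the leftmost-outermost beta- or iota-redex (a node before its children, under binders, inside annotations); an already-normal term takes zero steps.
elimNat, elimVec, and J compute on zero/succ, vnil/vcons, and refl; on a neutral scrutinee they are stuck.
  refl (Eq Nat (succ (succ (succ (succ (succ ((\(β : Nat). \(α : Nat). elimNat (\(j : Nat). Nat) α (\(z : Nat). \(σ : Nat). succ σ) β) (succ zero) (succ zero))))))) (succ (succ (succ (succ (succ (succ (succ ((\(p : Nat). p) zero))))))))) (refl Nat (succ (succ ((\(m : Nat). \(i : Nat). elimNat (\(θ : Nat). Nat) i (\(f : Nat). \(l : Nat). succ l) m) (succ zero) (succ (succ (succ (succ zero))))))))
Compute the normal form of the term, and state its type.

reduced normal form:
  refl (Eq Nat (succ (succ (succ (succ (succ (succ (succ zero))))))) (succ (succ (succ (succ (succ (succ (succ zero)))))))) (refl Nat (succ (succ (succ (succ (succ (succ (succ zero))))))))
type:
  Eq (Eq Nat (succ (succ (succ (succ (succ (succ (succ zero))))))) (succ (succ (succ (succ (succ (succ (succ zero)))))))) (refl Nat (succ (succ (succ (succ (succ (succ (succ zero)))))))) (refl Nat (succ (succ (succ (succ (succ (succ (succ zero))))))))
observation: the first redex contracted is a beta-redex; the normal form is reached in 13 normal-order steps.


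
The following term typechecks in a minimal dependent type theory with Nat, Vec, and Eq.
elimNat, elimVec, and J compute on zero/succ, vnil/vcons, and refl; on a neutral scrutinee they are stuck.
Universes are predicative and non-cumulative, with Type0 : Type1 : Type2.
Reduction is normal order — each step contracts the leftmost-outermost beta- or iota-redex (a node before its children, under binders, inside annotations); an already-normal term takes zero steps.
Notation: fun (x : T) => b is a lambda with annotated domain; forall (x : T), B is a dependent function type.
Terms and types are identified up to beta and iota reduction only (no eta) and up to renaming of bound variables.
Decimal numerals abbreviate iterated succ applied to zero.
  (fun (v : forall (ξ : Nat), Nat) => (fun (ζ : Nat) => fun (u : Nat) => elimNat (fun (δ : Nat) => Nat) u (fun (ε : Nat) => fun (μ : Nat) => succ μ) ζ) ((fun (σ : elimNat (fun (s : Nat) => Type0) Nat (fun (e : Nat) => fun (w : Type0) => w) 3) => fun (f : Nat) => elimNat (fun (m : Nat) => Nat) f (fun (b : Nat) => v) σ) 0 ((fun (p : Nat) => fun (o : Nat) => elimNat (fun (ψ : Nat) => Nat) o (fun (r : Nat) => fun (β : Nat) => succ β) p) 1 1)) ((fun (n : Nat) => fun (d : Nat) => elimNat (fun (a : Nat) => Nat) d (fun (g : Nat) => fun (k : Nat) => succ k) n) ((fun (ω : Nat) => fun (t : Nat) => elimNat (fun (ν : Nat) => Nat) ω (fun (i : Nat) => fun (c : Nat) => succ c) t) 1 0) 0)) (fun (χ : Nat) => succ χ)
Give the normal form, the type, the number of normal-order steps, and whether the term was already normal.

resulting normal form:
  3
the term's type:
  Nat
steps to reach normal form (normal order): 28
started in normal form: no
first redex: a beta-redex


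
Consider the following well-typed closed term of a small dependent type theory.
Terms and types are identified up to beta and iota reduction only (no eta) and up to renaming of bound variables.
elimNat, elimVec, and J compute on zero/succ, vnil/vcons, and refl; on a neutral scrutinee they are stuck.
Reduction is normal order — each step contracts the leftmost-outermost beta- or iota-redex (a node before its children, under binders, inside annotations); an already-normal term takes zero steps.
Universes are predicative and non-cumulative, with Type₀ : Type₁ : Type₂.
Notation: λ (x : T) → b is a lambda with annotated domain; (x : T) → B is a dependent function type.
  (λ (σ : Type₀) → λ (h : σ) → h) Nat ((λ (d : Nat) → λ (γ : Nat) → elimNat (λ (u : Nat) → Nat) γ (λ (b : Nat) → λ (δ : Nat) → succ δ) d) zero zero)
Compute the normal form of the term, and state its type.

resulting normal form:
  zero
inferred type:
  Nat


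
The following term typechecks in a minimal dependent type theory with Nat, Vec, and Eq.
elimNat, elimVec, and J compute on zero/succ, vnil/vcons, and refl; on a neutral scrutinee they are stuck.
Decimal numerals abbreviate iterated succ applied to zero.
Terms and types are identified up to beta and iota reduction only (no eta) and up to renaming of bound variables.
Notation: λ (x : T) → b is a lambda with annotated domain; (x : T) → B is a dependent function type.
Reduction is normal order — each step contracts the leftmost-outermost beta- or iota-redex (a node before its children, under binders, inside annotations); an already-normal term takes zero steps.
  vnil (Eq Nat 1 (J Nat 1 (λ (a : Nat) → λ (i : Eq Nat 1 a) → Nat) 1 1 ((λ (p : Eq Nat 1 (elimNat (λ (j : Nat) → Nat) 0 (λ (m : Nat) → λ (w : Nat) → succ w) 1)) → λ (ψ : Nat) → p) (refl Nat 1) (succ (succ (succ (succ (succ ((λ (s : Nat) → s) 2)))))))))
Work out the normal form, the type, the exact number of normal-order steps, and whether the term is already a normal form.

normal form:
  vnil (Eq Nat 1 1)
inferred type:
  Vec (Eq Nat 1 1) 0
steps to reach normal form (normal order): 3
term was already normal: no
first redex: a beta-redex


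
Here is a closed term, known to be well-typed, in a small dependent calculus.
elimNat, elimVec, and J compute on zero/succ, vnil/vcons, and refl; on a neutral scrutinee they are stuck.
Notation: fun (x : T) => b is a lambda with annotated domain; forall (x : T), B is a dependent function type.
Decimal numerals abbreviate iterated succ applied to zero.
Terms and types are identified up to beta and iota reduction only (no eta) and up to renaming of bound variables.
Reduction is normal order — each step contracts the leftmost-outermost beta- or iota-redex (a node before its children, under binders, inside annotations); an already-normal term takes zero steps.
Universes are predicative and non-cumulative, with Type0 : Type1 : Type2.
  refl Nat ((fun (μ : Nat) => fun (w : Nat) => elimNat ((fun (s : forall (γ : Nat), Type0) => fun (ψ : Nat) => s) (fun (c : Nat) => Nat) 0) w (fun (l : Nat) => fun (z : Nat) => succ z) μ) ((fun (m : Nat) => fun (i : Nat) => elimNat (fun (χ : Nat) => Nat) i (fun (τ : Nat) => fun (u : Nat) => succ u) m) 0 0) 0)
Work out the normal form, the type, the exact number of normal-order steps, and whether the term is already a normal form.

resulting normal form:
  refl Nat 0
the term's type:
  Eq Nat 0 0
reduction steps (normal order): 8
term was already normal: no
first contracted redex: a beta-redex


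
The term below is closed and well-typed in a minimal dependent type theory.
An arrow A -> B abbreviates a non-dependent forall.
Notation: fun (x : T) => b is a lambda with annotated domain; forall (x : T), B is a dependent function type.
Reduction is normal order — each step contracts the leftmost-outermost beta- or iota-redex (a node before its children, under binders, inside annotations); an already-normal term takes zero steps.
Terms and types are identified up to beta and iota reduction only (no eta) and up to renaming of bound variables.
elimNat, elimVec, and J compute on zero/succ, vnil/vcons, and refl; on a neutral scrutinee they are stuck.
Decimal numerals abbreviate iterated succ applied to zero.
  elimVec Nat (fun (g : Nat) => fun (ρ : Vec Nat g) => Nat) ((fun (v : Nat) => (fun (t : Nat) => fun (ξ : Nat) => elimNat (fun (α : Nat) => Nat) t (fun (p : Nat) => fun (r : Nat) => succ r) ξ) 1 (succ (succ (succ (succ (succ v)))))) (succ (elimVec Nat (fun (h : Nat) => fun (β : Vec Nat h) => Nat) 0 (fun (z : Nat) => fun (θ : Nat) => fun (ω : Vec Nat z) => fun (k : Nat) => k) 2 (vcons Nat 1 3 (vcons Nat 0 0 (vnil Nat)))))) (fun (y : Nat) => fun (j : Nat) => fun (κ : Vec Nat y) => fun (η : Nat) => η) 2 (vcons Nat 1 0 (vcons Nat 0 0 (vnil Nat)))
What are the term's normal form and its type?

reduced normal form:
  7
the term's type:
  Nat
observation: contracting an elimVec iota-redex first, the term normalizes in 44 steps.


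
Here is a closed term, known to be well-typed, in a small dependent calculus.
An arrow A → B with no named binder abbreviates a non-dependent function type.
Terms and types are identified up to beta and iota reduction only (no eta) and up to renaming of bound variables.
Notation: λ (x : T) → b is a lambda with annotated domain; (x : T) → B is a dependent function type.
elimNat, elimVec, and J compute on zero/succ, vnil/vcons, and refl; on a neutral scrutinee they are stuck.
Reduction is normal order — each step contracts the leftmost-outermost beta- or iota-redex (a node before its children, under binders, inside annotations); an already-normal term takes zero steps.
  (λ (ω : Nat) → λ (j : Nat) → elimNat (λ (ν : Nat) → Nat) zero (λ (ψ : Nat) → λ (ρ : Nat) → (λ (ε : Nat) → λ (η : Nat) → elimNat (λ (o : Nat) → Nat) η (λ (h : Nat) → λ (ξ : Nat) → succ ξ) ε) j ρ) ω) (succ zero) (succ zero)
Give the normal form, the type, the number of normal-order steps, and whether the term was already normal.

reduced normal form:
  succ zero
the term's type:
  Nat
reduction steps (normal order): 12
already normal: no
first contracted redex: a beta-redex


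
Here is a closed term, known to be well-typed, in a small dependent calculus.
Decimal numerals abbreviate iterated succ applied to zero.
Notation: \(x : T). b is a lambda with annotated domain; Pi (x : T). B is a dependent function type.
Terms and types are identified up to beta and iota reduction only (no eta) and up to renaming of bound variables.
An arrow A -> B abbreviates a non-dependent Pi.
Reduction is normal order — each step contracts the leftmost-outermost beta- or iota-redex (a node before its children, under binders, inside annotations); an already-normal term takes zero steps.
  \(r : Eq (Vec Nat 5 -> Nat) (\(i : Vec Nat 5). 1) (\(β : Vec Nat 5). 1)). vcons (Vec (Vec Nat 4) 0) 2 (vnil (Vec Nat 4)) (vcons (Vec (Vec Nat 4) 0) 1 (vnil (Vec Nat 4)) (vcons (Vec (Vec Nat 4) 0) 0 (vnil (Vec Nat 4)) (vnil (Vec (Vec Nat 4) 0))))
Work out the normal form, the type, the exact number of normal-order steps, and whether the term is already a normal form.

resulting normal form:
  \(r : Eq (Vec Nat 5 -> Nat) (\(i : Vec Nat 5). 1) (\(β : Vec Nat 5). 1)). vcons (Vec (Vec Nat 4) 0) 2 (vnil (Vec Nat 4)) (vcons (Vec (Vec Nat 4) 0) 1 (vnil (Vec Nat 4)) (vcons (Vec (Vec Nat 4) 0) 0 (vnil (Vec Nat 4)) (vnil (Vec (Vec Nat 4) 0))))
inferred type:
  Eq (Vec Nat 5 -> Nat) (\(r : Vec Nat 5). 1) (\(i : Vec Nat 5). 1) -> Vec (Vec (Vec Nat 4) 0) 3
reduction steps (normal order): 0
already normal: yes


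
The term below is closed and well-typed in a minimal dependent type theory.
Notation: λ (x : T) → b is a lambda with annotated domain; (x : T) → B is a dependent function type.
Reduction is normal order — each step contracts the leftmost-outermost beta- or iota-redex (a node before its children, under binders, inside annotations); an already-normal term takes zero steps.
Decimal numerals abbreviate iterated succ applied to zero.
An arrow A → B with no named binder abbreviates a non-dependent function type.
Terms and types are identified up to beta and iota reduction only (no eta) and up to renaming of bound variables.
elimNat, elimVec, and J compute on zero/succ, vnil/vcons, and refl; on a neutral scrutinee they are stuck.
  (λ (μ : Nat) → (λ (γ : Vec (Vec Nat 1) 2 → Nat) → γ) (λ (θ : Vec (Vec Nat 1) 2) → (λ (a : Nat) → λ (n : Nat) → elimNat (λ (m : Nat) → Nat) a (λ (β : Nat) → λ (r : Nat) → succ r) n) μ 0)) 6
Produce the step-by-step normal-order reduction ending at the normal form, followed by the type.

normal-order reduction:
  (λ (μ : Nat) → (λ (γ : Vec (Vec Nat 1) 2 → Nat) → γ) (λ (θ : Vec (Vec Nat 1) 2) → (λ (a : Nat) → λ (n : Nat) → elimNat (λ (m : Nat) → Nat) a (λ (β : Nat) → λ (r : Nat) → succ r) n) μ 0)) 6
  ~> (λ (μ : Vec (Vec Nat 1) 2 → Nat) → μ) (λ (γ : Vec (Vec Nat 1) 2) → (λ (θ : Nat) → λ (a : Nat) → elimNat (λ (n : Nat) → Nat) θ (λ (m : Nat) → λ (β : Nat) → succ β) a) 6 0)
  ~> λ (μ : Vec (Vec Nat 1) 2) → (λ (γ : Nat) → λ (θ : Nat) → elimNat (λ (a : Nat) → Nat) γ (λ (n : Nat) → λ (m : Nat) → succ m) θ) 6 0
  ~> λ (μ : Vec (Vec Nat 1) 2) → (λ (γ : Nat) → elimNat (λ (θ : Nat) → Nat) 6 (λ (a : Nat) → λ (n : Nat) → succ n) γ) 0
  ~> λ (μ : Vec (Vec Nat 1) 2) → elimNat (λ (γ : Nat) → Nat) 6 (λ (θ : Nat) → λ (a : Nat) → succ a) 0
  ~> λ (μ : Vec (Vec Nat 1) 2) → 6
type:
  Vec (Vec Nat 1) 2 → Nat


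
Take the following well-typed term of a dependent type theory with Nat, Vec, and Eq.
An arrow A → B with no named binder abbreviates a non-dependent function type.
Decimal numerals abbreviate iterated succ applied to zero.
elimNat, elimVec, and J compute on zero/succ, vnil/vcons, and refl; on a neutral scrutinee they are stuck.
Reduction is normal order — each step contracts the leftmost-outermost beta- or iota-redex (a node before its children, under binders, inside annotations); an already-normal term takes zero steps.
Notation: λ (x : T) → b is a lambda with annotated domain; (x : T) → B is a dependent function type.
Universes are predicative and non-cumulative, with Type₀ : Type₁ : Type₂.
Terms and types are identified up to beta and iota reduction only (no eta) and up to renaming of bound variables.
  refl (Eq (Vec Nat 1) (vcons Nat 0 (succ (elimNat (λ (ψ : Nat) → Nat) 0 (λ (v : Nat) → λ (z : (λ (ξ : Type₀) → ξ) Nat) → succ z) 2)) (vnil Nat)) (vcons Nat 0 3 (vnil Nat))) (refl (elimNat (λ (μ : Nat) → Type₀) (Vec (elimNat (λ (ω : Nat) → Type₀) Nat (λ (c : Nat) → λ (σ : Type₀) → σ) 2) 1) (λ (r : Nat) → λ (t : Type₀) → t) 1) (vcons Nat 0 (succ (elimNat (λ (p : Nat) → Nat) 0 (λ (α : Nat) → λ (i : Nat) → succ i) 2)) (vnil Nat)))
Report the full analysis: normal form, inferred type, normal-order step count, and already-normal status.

reduced normal form:
  refl (Eq (Vec Nat 1) (vcons Nat 0 3 (vnil Nat)) (vcons Nat 0 3 (vnil Nat))) (refl (Vec Nat 1) (vcons Nat 0 3 (vnil Nat)))
type:
  Eq (Eq (Vec Nat 1) (vcons Nat 0 3 (vnil Nat)) (vcons Nat 0 3 (vnil Nat))) (refl (Vec Nat 1) (vcons Nat 0 3 (vnil Nat))) (refl (Vec Nat 1) (vcons Nat 0 3 (vnil Nat)))
reduction steps (normal order): 25
started in normal form: no
first contracted redex: an elimNat iota-redex


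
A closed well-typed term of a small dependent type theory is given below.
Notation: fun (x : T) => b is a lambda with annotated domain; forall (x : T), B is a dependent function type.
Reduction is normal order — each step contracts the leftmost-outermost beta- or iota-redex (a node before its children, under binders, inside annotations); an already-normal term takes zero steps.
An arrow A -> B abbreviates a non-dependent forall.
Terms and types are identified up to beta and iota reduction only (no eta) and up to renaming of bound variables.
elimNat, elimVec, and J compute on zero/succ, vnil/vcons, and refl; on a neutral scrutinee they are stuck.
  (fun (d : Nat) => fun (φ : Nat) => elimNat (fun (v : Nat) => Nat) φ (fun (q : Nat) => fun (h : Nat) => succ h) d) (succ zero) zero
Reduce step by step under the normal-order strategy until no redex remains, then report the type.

normal-order reduction:
  (fun (d : Nat) => fun (φ : Nat) => elimNat (fun (v : Nat) => Nat) φ (fun (q : Nat) => fun (h : Nat) => succ h) d) (succ zero) zero
  ~> (fun (d : Nat) => elimNat (fun (φ : Nat) => Nat) d (fun (v : Nat) => fun (q : Nat) => succ q) (succ zero)) zero
  ~> elimNat (fun (d : Nat) => Nat) zero (fun (φ : Nat) => fun (v : Nat) => succ v) (succ zero)
  ~> (fun (d : Nat) => fun (φ : Nat) => succ φ) zero (elimNat (fun (v : Nat) => Nat) zero (fun (q : Nat) => fun (h : Nat) => succ h) zero)
  ~> (fun (d : Nat) => succ d) (elimNat (fun (φ : Nat) => Nat) zero (fun (v : Nat) => fun (q : Nat) => succ q) zero)
  ~> succ (elimNat (fun (d : Nat) => Nat) zero (fun (φ : Nat) => fun (v : Nat) => succ v) zero)
  ~> succ zero
inferred type:
  Nat


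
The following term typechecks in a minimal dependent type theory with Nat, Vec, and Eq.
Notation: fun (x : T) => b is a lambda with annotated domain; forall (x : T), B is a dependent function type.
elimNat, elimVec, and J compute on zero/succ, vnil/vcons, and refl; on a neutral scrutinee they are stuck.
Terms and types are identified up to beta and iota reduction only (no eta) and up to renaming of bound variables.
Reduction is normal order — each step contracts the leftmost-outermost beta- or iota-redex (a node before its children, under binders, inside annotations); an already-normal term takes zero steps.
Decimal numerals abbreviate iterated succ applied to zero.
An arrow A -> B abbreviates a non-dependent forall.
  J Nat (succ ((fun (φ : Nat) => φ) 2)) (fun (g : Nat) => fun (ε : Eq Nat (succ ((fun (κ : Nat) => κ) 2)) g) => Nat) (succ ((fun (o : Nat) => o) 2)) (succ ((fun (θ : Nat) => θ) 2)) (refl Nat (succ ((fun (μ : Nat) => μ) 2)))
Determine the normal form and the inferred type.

resulting normal form:
  3
type:
  Nat


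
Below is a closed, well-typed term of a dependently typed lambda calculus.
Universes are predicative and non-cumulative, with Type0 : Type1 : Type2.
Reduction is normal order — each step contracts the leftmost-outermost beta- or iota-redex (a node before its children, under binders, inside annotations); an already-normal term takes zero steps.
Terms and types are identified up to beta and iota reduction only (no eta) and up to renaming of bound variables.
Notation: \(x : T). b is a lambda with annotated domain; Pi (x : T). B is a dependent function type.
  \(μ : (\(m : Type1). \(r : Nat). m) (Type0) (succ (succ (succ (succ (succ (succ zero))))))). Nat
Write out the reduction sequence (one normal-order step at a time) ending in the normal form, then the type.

normal-order reduction:
  \(μ : (\(m : Type1). \(r : Nat). m) (Type0) (succ (succ (succ (succ (succ (succ zero))))))). Nat
  ~> \(μ : (\(m : Nat). Type0) (succ (succ (succ (succ (succ (succ zero))))))). Nat
  ~> \(μ : Type0). Nat
the term's type:
  Pi (μ : Type0). Type0


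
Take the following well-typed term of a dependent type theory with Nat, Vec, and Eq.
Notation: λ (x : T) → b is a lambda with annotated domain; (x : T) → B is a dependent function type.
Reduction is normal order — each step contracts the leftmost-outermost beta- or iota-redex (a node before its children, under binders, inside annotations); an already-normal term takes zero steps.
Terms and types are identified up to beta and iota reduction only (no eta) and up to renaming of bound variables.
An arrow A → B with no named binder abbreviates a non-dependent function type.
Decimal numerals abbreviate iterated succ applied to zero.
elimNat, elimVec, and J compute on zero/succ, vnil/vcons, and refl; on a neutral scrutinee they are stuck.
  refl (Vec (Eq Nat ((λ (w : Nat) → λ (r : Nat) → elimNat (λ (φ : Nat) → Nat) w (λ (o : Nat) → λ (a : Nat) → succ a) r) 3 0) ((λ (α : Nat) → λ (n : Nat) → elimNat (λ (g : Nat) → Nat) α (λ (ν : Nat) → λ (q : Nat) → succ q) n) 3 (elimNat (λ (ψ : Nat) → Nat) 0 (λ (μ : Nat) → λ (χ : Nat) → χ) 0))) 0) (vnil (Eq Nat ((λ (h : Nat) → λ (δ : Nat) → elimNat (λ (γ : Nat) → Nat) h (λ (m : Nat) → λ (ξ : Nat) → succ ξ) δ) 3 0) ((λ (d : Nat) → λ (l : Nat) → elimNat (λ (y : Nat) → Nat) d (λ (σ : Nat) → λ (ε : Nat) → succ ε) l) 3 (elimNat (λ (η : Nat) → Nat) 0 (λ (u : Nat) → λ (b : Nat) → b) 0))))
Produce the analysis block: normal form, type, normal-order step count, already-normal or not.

normal form:
  refl (Vec (Eq Nat 3 3) 0) (vnil (Eq Nat 3 3))
type:
  Eq (Vec (Eq Nat 3 3) 0) (vnil (Eq Nat 3 3)) (vnil (Eq Nat 3 3))
normal-order step count: 14
already normal: no
first redex: a beta-redex
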